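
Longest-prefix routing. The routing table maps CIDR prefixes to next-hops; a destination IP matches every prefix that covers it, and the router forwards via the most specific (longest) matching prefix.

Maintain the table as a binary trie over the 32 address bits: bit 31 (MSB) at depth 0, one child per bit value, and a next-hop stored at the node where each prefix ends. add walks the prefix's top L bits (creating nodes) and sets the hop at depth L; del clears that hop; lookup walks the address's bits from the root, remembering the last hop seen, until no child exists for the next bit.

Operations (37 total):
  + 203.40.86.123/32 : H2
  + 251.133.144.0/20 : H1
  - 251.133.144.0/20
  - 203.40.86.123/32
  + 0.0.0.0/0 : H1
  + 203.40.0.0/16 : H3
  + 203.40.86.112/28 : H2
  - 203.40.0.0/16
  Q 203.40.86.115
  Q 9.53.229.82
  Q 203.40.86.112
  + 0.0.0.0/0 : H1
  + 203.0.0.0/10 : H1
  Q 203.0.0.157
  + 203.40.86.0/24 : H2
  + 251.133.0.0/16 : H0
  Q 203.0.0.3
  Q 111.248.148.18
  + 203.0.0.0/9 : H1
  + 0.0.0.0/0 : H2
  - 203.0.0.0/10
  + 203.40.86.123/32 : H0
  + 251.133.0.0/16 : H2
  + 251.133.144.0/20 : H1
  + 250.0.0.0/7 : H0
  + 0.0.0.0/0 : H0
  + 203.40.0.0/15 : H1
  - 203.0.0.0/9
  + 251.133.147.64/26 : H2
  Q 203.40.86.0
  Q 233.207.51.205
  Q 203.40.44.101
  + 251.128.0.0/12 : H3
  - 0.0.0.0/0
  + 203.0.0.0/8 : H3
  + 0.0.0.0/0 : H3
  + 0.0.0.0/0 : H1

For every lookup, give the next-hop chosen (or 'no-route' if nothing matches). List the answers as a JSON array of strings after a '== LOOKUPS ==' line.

Process each operation:
  + 203.40.86.123/32 (H2) depth=32
  + 251.133.144.0/20 (H1) depth=20
  - 251.133.144.0/20 clear@20
  - 203.40.86.123/32 clear@32
  + 0.0.0.0/0 (H1) depth=0
  + 203.40.0.0/16 (H3) depth=16
  + 203.40.86.112/28 (H2) depth=28
  - 203.40.0.0/16 clear@16
  Q 203.40.86.115: descend 1100101100101000010101100111 ; hops seen [H1,H2] ; pick H2
  Q 9.53.229.82: descend ε ; hops seen [H1] ; pick H1
  Q 203.40.86.112: descend 1100101100101000010101100111 ; hops seen [H1,H2] ; pick H2
  + 0.0.0.0/0 (H1) depth=0
  + 203.0.0.0/10 (H1) depth=10
  Q 203.0.0.157: descend 1100101100 ; hops seen [H1,H1] ; pick H1
  + 203.40.86.0/24 (H2) depth=24
  + 251.133.0.0/16 (H0) depth=16
  Q 203.0.0.3: descend 1100101100 ; hops seen [H1,H1] ; pick H1
  Q 111.248.148.18: descend ε ; hops seen [H1] ; pick H1
  + 203.0.0.0/9 (H1) depth=9
  + 0.0.0.0/0 (H2) depth=0
  - 203.0.0.0/10 clear@10
  + 203.40.86.123/32 (H0) depth=32
  + 251.133.0.0/16 (H2) depth=16
  + 251.133.144.0/20 (H1) depth=20
  + 250.0.0.0/7 (H0) depth=7
  + 0.0.0.0/0 (H0) depth=0
  + 203.40.0.0/15 (H1) depth=15
  - 203.0.0.0/9 clear@9
  + 251.133.147.64/26 (H2) depth=26
  Q 203.40.86.0: descend 1100101100101000010101100 ; hops seen [H0,H1,H2] ; pick H2
  Q 233.207.51.205: descend 111 ; hops seen [H0] ; pick H0
  Q 203.40.44.101: descend 11001011001010000 ; hops seen [H0,H1] ; pick H1
  + 251.128.0.0/12 (H3) depth=12
  - 0.0.0.0/0 clear@0
  + 203.0.0.0/8 (H3) depth=8
  + 0.0.0.0/0 (H3) depth=0
  + 0.0.0.0/0 (H1) depth=0

== LOOKUPS ==
["H2","H1","H2","H1","H1","H1","H2","H0","H1"]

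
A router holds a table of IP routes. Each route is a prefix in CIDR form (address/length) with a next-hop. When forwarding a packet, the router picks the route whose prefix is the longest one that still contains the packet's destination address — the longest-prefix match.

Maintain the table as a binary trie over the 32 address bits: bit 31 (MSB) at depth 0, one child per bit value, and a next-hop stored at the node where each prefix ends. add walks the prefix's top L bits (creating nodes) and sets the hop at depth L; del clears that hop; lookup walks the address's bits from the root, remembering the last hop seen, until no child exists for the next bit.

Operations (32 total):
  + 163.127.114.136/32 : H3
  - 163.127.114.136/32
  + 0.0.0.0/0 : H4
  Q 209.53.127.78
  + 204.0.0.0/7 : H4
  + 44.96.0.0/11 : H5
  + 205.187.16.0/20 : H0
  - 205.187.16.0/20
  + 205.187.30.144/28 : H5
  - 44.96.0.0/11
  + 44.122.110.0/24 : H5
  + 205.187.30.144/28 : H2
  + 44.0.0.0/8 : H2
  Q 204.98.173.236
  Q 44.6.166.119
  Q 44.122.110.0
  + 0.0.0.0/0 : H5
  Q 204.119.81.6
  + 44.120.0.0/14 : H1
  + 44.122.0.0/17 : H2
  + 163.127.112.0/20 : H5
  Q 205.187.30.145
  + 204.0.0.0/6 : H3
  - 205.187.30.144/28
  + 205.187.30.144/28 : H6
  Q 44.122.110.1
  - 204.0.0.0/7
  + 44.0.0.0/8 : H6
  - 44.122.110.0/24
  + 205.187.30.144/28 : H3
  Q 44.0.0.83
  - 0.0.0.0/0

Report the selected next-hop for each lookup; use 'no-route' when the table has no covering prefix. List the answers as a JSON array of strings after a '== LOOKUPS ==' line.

Process each operation:
  + 163.127.114.136/32 (H3) depth=32
  del 163.127.114.136/32 (clear depth 32)
  + 0.0.0.0/0 (H4) depth=0
  Q 209.53.127.78: descend 1 ; hops seen [H4] ; pick H4
  + 204.0.0.0/7 (H4) depth=7
  + 44.96.0.0/11 (H5) depth=11
  + 205.187.16.0/20 (H0) depth=20
  del 205.187.16.0/20 (clear depth 20)
  + 205.187.30.144/28 (H5) depth=28
  del 44.96.0.0/11 (clear depth 11)
  + 44.122.110.0/24 (H5) depth=24
  + 205.187.30.144/28 (H2) depth=28
  + 44.0.0.0/8 (H2) depth=8
  Q 204.98.173.236: descend 1100110 ; hops seen [H4,H4] ; pick H4
  Q 44.6.166.119: descend 001011000 ; hops seen [H4,H2] ; pick H2
  Q 44.122.110.0: descend 001011000111101001101110 ; hops seen [H4,H2,H5] ; pick H5
  + 0.0.0.0/0 (H5) depth=0
  Q 204.119.81.6: descend 1100110 ; hops seen [H5,H4] ; pick H4
  + 44.120.0.0/14 (H1) depth=14
  + 44.122.0.0/17 (H2) depth=17
  + 163.127.112.0/20 (H5) depth=20
  Q 205.187.30.145: descend 1100110110111011000111101001 ; hops seen [H5,H4,H2] ; pick H2
  + 204.0.0.0/6 (H3) depth=6
  del 205.187.30.144/28 (clear depth 28)
  + 205.187.30.144/28 (H6) depth=28
  Q 44.122.110.1: descend 001011000111101001101110 ; hops seen [H5,H2,H1,H2,H5] ; pick H5
  del 204.0.0.0/7 (clear depth 7)
  + 44.0.0.0/8 (H6) depth=8
  del 44.122.110.0/24 (clear depth 24)
  + 205.187.30.144/28 (H3) depth=28
  Q 44.0.0.83: descend 001011000 ; hops seen [H5,H6] ; pick H6
  del 0.0.0.0/0 (clear depth 0)

== LOOKUPS ==
["H4","H4","H2","H5","H4","H2","H5","H6"]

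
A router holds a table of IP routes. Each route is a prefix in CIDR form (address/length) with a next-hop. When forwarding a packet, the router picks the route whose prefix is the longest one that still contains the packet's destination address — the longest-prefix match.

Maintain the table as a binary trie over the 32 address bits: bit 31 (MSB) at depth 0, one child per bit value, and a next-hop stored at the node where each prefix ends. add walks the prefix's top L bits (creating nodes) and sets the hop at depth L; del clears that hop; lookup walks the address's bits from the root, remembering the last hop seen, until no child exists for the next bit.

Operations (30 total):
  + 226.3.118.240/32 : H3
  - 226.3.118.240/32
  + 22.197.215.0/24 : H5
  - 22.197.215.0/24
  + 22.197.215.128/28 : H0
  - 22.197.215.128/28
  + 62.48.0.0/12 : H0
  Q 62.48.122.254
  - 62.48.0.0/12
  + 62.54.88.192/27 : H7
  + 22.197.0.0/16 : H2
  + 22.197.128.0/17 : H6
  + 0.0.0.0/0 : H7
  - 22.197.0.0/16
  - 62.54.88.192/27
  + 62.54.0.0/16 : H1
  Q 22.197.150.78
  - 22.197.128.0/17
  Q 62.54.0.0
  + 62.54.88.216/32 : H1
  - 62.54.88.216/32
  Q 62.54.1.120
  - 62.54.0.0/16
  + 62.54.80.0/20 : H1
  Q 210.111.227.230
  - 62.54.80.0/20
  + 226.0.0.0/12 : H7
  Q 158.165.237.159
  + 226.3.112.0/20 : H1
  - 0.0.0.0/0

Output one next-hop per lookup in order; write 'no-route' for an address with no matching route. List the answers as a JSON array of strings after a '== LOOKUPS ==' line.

Process each operation:
  add 226.3.118.240/32 -> H3 at depth 32
  - 226.3.118.240/32 clear@32
  add 22.197.215.0/24 -> H5 at depth 24
  - 22.197.215.0/24 clear@24
  add 22.197.215.128/28 -> H0 at depth 28
  - 22.197.215.128/28 clear@28
  add 62.48.0.0/12 -> H0 at depth 12
  ? 62.48.122.254  path d0:-→d1:-→d2:-→d3:-→d4:-→d5:-→d6:-→d7:-→d8:-→d9:-→d10:-→d11:-→d12:H0  best=H0
  - 62.48.0.0/12 clear@12
  add 62.54.88.192/27 -> H7 at depth 27
  add 22.197.0.0/16 -> H2 at depth 16
  add 22.197.128.0/17 -> H6 at depth 17
  add 0.0.0.0/0 -> H7 at depth 0
  - 22.197.0.0/16 clear@16
  - 62.54.88.192/27 clear@27
  add 62.54.0.0/16 -> H1 at depth 16
  ? 22.197.150.78  path d0:H7→d1:-→d2:-→d3:-→d4:-→d5:-→d6:-→d7:-→d8:-→d9:-→d10:-→d11:-→d12:-→d13:-→d14:-→d15:-→d16:-→d17:H6  best=H6
  - 22.197.128.0/17 clear@17
  ? 62.54.0.0  path d0:H7→d1:-→d2:-→d3:-→d4:-→d5:-→d6:-→d7:-→d8:-→d9:-→d10:-→d11:-→d12:-→d13:-→d14:-→d15:-→d16:H1→d17:-  best=H1
  add 62.54.88.216/32 -> H1 at depth 32
  - 62.54.88.216/32 clear@32
  ? 62.54.1.120  path d0:H7→d1:-→d2:-→d3:-→d4:-→d5:-→d6:-→d7:-→d8:-→d9:-→d10:-→d11:-→d12:-→d13:-→d14:-→d15:-→d16:H1→d17:-  best=H1
  - 62.54.0.0/16 clear@16
  add 62.54.80.0/20 -> H1 at depth 20
  ? 210.111.227.230  path d0:H7→d1:-→d2:-  best=H7
  - 62.54.80.0/20 clear@20
  add 226.0.0.0/12 -> H7 at depth 12
  ? 158.165.237.159  path d0:H7→d1:-  best=H7
  add 226.3.112.0/20 -> H1 at depth 20
  - 0.0.0.0/0 clear@0

== LOOKUPS ==
["H0","H6","H1","H1","H7","H7"]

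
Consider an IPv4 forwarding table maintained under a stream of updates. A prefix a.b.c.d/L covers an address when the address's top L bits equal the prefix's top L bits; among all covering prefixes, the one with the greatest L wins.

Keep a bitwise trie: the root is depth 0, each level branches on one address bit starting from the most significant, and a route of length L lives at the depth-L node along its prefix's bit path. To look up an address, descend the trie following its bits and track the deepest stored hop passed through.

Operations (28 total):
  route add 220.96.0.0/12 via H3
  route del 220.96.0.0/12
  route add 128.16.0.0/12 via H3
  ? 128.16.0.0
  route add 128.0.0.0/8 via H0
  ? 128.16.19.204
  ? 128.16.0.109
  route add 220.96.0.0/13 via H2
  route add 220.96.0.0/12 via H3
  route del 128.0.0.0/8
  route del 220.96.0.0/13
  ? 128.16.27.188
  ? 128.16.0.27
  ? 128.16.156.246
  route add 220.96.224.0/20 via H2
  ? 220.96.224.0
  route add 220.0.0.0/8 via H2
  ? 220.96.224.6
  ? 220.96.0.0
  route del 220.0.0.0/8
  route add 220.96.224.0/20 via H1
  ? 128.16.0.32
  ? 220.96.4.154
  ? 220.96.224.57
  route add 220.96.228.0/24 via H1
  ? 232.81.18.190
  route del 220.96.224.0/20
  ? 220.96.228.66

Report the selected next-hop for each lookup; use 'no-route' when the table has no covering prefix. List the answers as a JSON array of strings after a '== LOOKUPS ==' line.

Trace:
  add 220.96.0.0/12 -> H3 at depth 12
  - 220.96.0.0/12 clear@12
  add 128.16.0.0/12 -> H3 at depth 12
  lookup 128.16.0.0: bits 100000000001 walk d0:-→d1:-→d2:-→d3:-→d4:-→d5:-→d6:-→d7:-→d8:-→d9:-→d10:-→d11:-→d12:H3 -> H3
  add 128.0.0.0/8 -> H0 at depth 8
  lookup 128.16.19.204: bits 100000000001 walk d0:-→d1:-→d2:-→d3:-→d4:-→d5:-→d6:-→d7:-→d8:H0→d9:-→d10:-→d11:-→d12:H3 -> H3
  lookup 128.16.0.109: bits 100000000001 walk d0:-→d1:-→d2:-→d3:-→d4:-→d5:-→d6:-→d7:-→d8:H0→d9:-→d10:-→d11:-→d12:H3 -> H3
  add 220.96.0.0/13 -> H2 at depth 13
  add 220.96.0.0/12 -> H3 at depth 12
  - 128.0.0.0/8 clear@8
  - 220.96.0.0/13 clear@13
  lookup 128.16.27.188: bits 100000000001 walk d0:-→d1:-→d2:-→d3:-→d4:-→d5:-→d6:-→d7:-→d8:-→d9:-→d10:-→d11:-→d12:H3 -> H3
  lookup 128.16.0.27: bits 100000000001 walk d0:-→d1:-→d2:-→d3:-→d4:-→d5:-→d6:-→d7:-→d8:-→d9:-→d10:-→d11:-→d12:H3 -> H3
  lookup 128.16.156.246: bits 100000000001 walk d0:-→d1:-→d2:-→d3:-→d4:-→d5:-→d6:-→d7:-→d8:-→d9:-→d10:-→d11:-→d12:H3 -> H3
  add 220.96.224.0/20 -> H2 at depth 20
  lookup 220.96.224.0: bits 11011100011000001110 walk d0:-→d1:-→d2:-→d3:-→d4:-→d5:-→d6:-→d7:-→d8:-→d9:-→d10:-→d11:-→d12:H3→d13:-→d14:-→d15:-→d16:-→d17:-→d18:-→d19:-→d20:H2 -> H2
  add 220.0.0.0/8 -> H2 at depth 8
  lookup 220.96.224.6: bits 11011100011000001110 walk d0:-→d1:-→d2:-→d3:-→d4:-→d5:-→d6:-→d7:-→d8:H2→d9:-→d10:-→d11:-→d12:H3→d13:-→d14:-→d15:-→d16:-→d17:-→d18:-→d19:-→d20:H2 -> H2
  lookup 220.96.0.0: bits 1101110001100000 walk d0:-→d1:-→d2:-→d3:-→d4:-→d5:-→d6:-→d7:-→d8:H2→d9:-→d10:-→d11:-→d12:H3→d13:-→d14:-→d15:-→d16:- -> H3
  - 220.0.0.0/8 clear@8
  add 220.96.224.0/20 -> H1 at depth 20
  lookup 128.16.0.32: bits 100000000001 walk d0:-→d1:-→d2:-→d3:-→d4:-→d5:-→d6:-→d7:-→d8:-→d9:-→d10:-→d11:-→d12:H3 -> H3
  lookup 220.96.4.154: bits 1101110001100000 walk d0:-→d1:-→d2:-→d3:-→d4:-→d5:-→d6:-→d7:-→d8:-→d9:-→d10:-→d11:-→d12:H3→d13:-→d14:-→d15:-→d16:- -> H3
  lookup 220.96.224.57: bits 11011100011000001110 walk d0:-→d1:-→d2:-→d3:-→d4:-→d5:-→d6:-→d7:-→d8:-→d9:-→d10:-→d11:-→d12:H3→d13:-→d14:-→d15:-→d16:-→d17:-→d18:-→d19:-→d20:H1 -> H1
  add 220.96.228.0/24 -> H1 at depth 24
  lookup 232.81.18.190: bits 11 walk d0:-→d1:-→d2:- -> no-route
  - 220.96.224.0/20 clear@20
  lookup 220.96.228.66: bits 110111000110000011100100 walk d0:-→d1:-→d2:-→d3:-→d4:-→d5:-→d6:-→d7:-→d8:-→d9:-→d10:-→d11:-→d12:H3→d13:-→d14:-→d15:-→d16:-→d17:-→d18:-→d19:-→d20:-→d21:-→d22:-→d23:-→d24:H1 -> H1

== LOOKUPS ==
["H3","H3","H3","H3","H3","H3","H2","H2","H3","H3","H3","H1","no-route","H1"]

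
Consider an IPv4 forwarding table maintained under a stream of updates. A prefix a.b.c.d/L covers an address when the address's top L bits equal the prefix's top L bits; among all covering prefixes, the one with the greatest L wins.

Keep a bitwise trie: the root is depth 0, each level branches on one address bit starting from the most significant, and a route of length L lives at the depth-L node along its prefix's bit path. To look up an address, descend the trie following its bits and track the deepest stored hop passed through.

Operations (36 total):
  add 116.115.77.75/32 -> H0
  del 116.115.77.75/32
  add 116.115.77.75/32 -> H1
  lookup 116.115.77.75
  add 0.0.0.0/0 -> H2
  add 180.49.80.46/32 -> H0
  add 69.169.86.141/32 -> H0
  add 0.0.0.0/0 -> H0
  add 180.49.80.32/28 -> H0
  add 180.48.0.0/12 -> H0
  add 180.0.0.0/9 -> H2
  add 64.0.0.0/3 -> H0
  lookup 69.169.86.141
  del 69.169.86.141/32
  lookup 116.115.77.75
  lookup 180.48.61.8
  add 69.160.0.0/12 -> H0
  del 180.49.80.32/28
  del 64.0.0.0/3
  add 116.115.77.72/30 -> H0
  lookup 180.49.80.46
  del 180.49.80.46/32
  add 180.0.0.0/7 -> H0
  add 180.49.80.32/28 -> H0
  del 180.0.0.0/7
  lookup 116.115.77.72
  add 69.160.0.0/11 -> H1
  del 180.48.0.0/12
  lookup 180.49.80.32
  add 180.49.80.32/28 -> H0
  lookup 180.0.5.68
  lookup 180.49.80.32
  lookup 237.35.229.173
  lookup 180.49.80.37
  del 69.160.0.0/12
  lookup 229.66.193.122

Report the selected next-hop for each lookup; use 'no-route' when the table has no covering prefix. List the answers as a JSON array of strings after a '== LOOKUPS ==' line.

Process each operation:
  add 116.115.77.75/32 -> H0 at depth 32
  - 116.115.77.75/32 clear@32
  add 116.115.77.75/32 -> H1 at depth 32
  lookup 116.115.77.75: bits 01110100011100110100110101001011 walk d0:-→d1:-→d2:-→d3:-→d4:-→d5:-→d6:-→d7:-→d8:-→d9:-→d10:-→d11:-→d12:-→d13:-→d14:-→d15:-→d16:-→d17:-→d18:-→d19:-→d20:-→d21:-→d22:-→d23:-→d24:-→d25:-→d26:-→d27:-→d28:-→d29:-→d30:-→d31:-→d32:H1 -> H1
  add 0.0.0.0/0 -> H2 at depth 0
  add 180.49.80.46/32 -> H0 at depth 32
  add 69.169.86.141/32 -> H0 at depth 32
  add 0.0.0.0/0 -> H0 at depth 0
  add 180.49.80.32/28 -> H0 at depth 28
  add 180.48.0.0/12 -> H0 at depth 12
  add 180.0.0.0/9 -> H2 at depth 9
  add 64.0.0.0/3 -> H0 at depth 3
  lookup 69.169.86.141: bits 01000101101010010101011010001101 walk d0:H0→d1:-→d2:-→d3:H0→d4:-→d5:-→d6:-→d7:-→d8:-→d9:-→d10:-→d11:-→d12:-→d13:-→d14:-→d15:-→d16:-→d17:-→d18:-→d19:-→d20:-→d21:-→d22:-→d23:-→d24:-→d25:-→d26:-→d27:-→d28:-→d29:-→d30:-→d31:-→d32:H0 -> H0
  - 69.169.86.141/32 clear@32
  lookup 116.115.77.75: bits 01110100011100110100110101001011 walk d0:H0→d1:-→d2:-→d3:-→d4:-→d5:-→d6:-→d7:-→d8:-→d9:-→d10:-→d11:-→d12:-→d13:-→d14:-→d15:-→d16:-→d17:-→d18:-→d19:-→d20:-→d21:-→d22:-→d23:-→d24:-→d25:-→d26:-→d27:-→d28:-→d29:-→d30:-→d31:-→d32:H1 -> H1
  lookup 180.48.61.8: bits 101101000011000 walk d0:H0→d1:-→d2:-→d3:-→d4:-→d5:-→d6:-→d7:-→d8:-→d9:H2→d10:-→d11:-→d12:H0→d13:-→d14:-→d15:- -> H0
  add 69.160.0.0/12 -> H0 at depth 12
  - 180.49.80.32/28 clear@28
  - 64.0.0.0/3 clear@3
  add 116.115.77.72/30 -> H0 at depth 30
  lookup 180.49.80.46: bits 10110100001100010101000000101110 walk d0:H0→d1:-→d2:-→d3:-→d4:-→d5:-→d6:-→d7:-→d8:-→d9:H2→d10:-→d11:-→d12:H0→d13:-→d14:-→d15:-→d16:-→d17:-→d18:-→d19:-→d20:-→d21:-→d22:-→d23:-→d24:-→d25:-→d26:-→d27:-→d28:-→d29:-→d30:-→d31:-→d32:H0 -> H0
  - 180.49.80.46/32 clear@32
  add 180.0.0.0/7 -> H0 at depth 7
  add 180.49.80.32/28 -> H0 at depth 28
  - 180.0.0.0/7 clear@7
  lookup 116.115.77.72: bits 011101000111001101001101010010 walk d0:H0→d1:-→d2:-→d3:-→d4:-→d5:-→d6:-→d7:-→d8:-→d9:-→d10:-→d11:-→d12:-→d13:-→d14:-→d15:-→d16:-→d17:-→d18:-→d19:-→d20:-→d21:-→d22:-→d23:-→d24:-→d25:-→d26:-→d27:-→d28:-→d29:-→d30:H0 -> H0
  add 69.160.0.0/11 -> H1 at depth 11
  - 180.48.0.0/12 clear@12
  lookup 180.49.80.32: bits 1011010000110001010100000010 walk d0:H0→d1:-→d2:-→d3:-→d4:-→d5:-→d6:-→d7:-→d8:-→d9:H2→d10:-→d11:-→d12:-→d13:-→d14:-→d15:-→d16:-→d17:-→d18:-→d19:-→d20:-→d21:-→d22:-→d23:-→d24:-→d25:-→d26:-→d27:-→d28:H0 -> H0
  add 180.49.80.32/28 -> H0 at depth 28
  lookup 180.0.5.68: bits 1011010000 walk d0:H0→d1:-→d2:-→d3:-→d4:-→d5:-→d6:-→d7:-→d8:-→d9:H2→d10:- -> H2
  lookup 180.49.80.32: bits 1011010000110001010100000010 walk d0:H0→d1:-→d2:-→d3:-→d4:-→d5:-→d6:-→d7:-→d8:-→d9:H2→d10:-→d11:-→d12:-→d13:-→d14:-→d15:-→d16:-→d17:-→d18:-→d19:-→d20:-→d21:-→d22:-→d23:-→d24:-→d25:-→d26:-→d27:-→d28:H0 -> H0
  lookup 237.35.229.173: bits 1 walk d0:H0→d1:- -> H0
  lookup 180.49.80.37: bits 1011010000110001010100000010 walk d0:H0→d1:-→d2:-→d3:-→d4:-→d5:-→d6:-→d7:-→d8:-→d9:H2→d10:-→d11:-→d12:-→d13:-→d14:-→d15:-→d16:-→d17:-→d18:-→d19:-→d20:-→d21:-→d22:-→d23:-→d24:-→d25:-→d26:-→d27:-→d28:H0 -> H0
  - 69.160.0.0/12 clear@12
  lookup 229.66.193.122: bits 1 walk d0:H0→d1:- -> H0

== LOOKUPS ==
["H1","H0","H1","H0","H0","H0","H0","H2","H0","H0","H0","H0"]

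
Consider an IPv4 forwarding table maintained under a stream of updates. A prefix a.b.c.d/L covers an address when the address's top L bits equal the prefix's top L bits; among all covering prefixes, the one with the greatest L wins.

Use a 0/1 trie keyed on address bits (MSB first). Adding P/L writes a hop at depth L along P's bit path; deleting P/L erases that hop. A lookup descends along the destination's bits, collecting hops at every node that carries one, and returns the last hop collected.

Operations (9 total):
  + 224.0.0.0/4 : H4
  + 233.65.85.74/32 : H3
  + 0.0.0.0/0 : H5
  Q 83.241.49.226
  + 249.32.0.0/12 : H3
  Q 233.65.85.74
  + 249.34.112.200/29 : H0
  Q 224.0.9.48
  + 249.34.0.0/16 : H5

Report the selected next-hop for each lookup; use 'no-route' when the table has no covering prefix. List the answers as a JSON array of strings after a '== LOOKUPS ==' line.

Apply in order:
  + 224.0.0.0/4 (H4) depth=4
  + 233.65.85.74/32 (H3) depth=32
  + 0.0.0.0/0 (H5) depth=0
  ? 83.241.49.226  path d0:H5  best=H5
  + 249.32.0.0/12 (H3) depth=12
  ? 233.65.85.74  path d0:H5→d1:-→d2:-→d3:-→d4:H4→d5:-→d6:-→d7:-→d8:-→d9:-→d10:-→d11:-→d12:-→d13:-→d14:-→d15:-→d16:-→d17:-→d18:-→d19:-→d20:-→d21:-→d22:-→d23:-→d24:-→d25:-→d26:-→d27:-→d28:-→d29:-→d30:-→d31:-→d32:H3  best=H3
  + 249.34.112.200/29 (H0) depth=29
  ? 224.0.9.48  path d0:H5→d1:-→d2:-→d3:-→d4:H4  best=H4
  + 249.34.0.0/16 (H5) depth=16

== LOOKUPS ==
["H5","H3","H4"]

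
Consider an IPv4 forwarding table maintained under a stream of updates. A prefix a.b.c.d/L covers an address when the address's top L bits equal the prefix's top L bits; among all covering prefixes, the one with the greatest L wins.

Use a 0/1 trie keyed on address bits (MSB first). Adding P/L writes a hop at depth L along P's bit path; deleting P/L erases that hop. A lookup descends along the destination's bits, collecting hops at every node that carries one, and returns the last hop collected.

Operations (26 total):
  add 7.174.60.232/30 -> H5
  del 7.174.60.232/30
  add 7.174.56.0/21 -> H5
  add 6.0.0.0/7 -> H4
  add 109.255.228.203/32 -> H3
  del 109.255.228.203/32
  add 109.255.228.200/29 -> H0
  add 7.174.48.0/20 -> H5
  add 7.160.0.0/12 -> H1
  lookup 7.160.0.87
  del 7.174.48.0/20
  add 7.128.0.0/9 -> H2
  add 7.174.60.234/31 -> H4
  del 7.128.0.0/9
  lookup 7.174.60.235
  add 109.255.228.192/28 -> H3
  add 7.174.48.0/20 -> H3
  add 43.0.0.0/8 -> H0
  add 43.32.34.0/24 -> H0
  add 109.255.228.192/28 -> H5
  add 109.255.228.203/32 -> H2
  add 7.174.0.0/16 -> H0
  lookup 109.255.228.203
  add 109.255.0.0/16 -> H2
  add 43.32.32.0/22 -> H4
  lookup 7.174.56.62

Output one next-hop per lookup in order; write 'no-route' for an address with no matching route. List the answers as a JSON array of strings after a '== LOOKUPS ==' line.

Process each operation:
  + 7.174.60.232/30 (H5) depth=30
  - 7.174.60.232/30 clear@30
  + 7.174.56.0/21 (H5) depth=21
  + 6.0.0.0/7 (H4) depth=7
  + 109.255.228.203/32 (H3) depth=32
  - 109.255.228.203/32 clear@32
  + 109.255.228.200/29 (H0) depth=29
  + 7.174.48.0/20 (H5) depth=20
  + 7.160.0.0/12 (H1) depth=12
  ? 7.160.0.87  path d0:-→d1:-→d2:-→d3:-→d4:-→d5:-→d6:-→d7:H4→d8:-→d9:-→d10:-→d11:-→d12:H1  best=H1
  - 7.174.48.0/20 clear@20
  + 7.128.0.0/9 (H2) depth=9
  + 7.174.60.234/31 (H4) depth=31
  - 7.128.0.0/9 clear@9
  ? 7.174.60.235  path d0:-→d1:-→d2:-→d3:-→d4:-→d5:-→d6:-→d7:H4→d8:-→d9:-→d10:-→d11:-→d12:H1→d13:-→d14:-→d15:-→d16:-→d17:-→d18:-→d19:-→d20:-→d21:H5→d22:-→d23:-→d24:-→d25:-→d26:-→d27:-→d28:-→d29:-→d30:-→d31:H4  best=H4
  + 109.255.228.192/28 (H3) depth=28
  + 7.174.48.0/20 (H3) depth=20
  + 43.0.0.0/8 (H0) depth=8
  + 43.32.34.0/24 (H0) depth=24
  + 109.255.228.192/28 (H5) depth=28
  + 109.255.228.203/32 (H2) depth=32
  + 7.174.0.0/16 (H0) depth=16
  ? 109.255.228.203  path d0:-→d1:-→d2:-→d3:-→d4:-→d5:-→d6:-→d7:-→d8:-→d9:-→d10:-→d11:-→d12:-→d13:-→d14:-→d15:-→d16:-→d17:-→d18:-→d19:-→d20:-→d21:-→d22:-→d23:-→d24:-→d25:-→d26:-→d27:-→d28:H5→d29:H0→d30:-→d31:-→d32:H2  best=H2
  + 109.255.0.0/16 (H2) depth=16
  + 43.32.32.0/22 (H4) depth=22
  ? 7.174.56.62  path d0:-→d1:-→d2:-→d3:-→d4:-→d5:-→d6:-→d7:H4→d8:-→d9:-→d10:-→d11:-→d12:H1→d13:-→d14:-→d15:-→d16:H0→d17:-→d18:-→d19:-→d20:H3→d21:H5  best=H5

== LOOKUPS ==
["H1","H4","H2","H5"]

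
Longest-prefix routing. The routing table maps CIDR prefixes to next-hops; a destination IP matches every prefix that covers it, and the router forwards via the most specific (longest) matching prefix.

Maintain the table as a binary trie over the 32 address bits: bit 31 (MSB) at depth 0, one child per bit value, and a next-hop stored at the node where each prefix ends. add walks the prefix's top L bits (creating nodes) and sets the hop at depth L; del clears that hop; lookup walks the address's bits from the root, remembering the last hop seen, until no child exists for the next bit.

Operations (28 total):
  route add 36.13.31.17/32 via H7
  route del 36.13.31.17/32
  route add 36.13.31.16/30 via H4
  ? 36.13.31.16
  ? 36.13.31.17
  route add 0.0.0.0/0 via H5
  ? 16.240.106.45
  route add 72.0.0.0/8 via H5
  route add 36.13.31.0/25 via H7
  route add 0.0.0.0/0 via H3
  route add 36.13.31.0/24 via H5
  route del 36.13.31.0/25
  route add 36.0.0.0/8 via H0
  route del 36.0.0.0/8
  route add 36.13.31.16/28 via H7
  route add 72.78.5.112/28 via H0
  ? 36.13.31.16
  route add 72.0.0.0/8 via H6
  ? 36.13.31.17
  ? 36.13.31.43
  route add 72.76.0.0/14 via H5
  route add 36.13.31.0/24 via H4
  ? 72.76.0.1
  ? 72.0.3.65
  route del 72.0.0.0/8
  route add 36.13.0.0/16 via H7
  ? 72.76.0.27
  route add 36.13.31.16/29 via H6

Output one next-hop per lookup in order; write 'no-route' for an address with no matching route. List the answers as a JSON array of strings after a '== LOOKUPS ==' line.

Trace:
  add 36.13.31.17/32 -> H7 at depth 32
  - 36.13.31.17/32 clear@32
  add 36.13.31.16/30 -> H4 at depth 30
  lookup 36.13.31.16: bits 0010010000001101000111110001000 walk d0:-→d1:-→d2:-→d3:-→d4:-→d5:-→d6:-→d7:-→d8:-→d9:-→d10:-→d11:-→d12:-→d13:-→d14:-→d15:-→d16:-→d17:-→d18:-→d19:-→d20:-→d21:-→d22:-→d23:-→d24:-→d25:-→d26:-→d27:-→d28:-→d29:-→d30:H4→d31:- -> H4
  lookup 36.13.31.17: bits 00100100000011010001111100010001 walk d0:-→d1:-→d2:-→d3:-→d4:-→d5:-→d6:-→d7:-→d8:-→d9:-→d10:-→d11:-→d12:-→d13:-→d14:-→d15:-→d16:-→d17:-→d18:-→d19:-→d20:-→d21:-→d22:-→d23:-→d24:-→d25:-→d26:-→d27:-→d28:-→d29:-→d30:H4→d31:-→d32:- -> H4
  add 0.0.0.0/0 -> H5 at depth 0
  lookup 16.240.106.45: bits 00 walk d0:H5→d1:-→d2:- -> H5
  add 72.0.0.0/8 -> H5 at depth 8
  add 36.13.31.0/25 -> H7 at depth 25
  add 0.0.0.0/0 -> H3 at depth 0
  add 36.13.31.0/24 -> H5 at depth 24
  - 36.13.31.0/25 clear@25
  add 36.0.0.0/8 -> H0 at depth 8
  - 36.0.0.0/8 clear@8
  add 36.13.31.16/28 -> H7 at depth 28
  add 72.78.5.112/28 -> H0 at depth 28
  lookup 36.13.31.16: bits 0010010000001101000111110001000 walk d0:H3→d1:-→d2:-→d3:-→d4:-→d5:-→d6:-→d7:-→d8:-→d9:-→d10:-→d11:-→d12:-→d13:-→d14:-→d15:-→d16:-→d17:-→d18:-→d19:-→d20:-→d21:-→d22:-→d23:-→d24:H5→d25:-→d26:-→d27:-→d28:H7→d29:-→d30:H4→d31:- -> H4
  add 72.0.0.0/8 -> H6 at depth 8
  lookup 36.13.31.17: bits 00100100000011010001111100010001 walk d0:H3→d1:-→d2:-→d3:-→d4:-→d5:-→d6:-→d7:-→d8:-→d9:-→d10:-→d11:-→d12:-→d13:-→d14:-→d15:-→d16:-→d17:-→d18:-→d19:-→d20:-→d21:-→d22:-→d23:-→d24:H5→d25:-→d26:-→d27:-→d28:H7→d29:-→d30:H4→d31:-→d32:- -> H4
  lookup 36.13.31.43: bits 00100100000011010001111100 walk d0:H3→d1:-→d2:-→d3:-→d4:-→d5:-→d6:-→d7:-→d8:-→d9:-→d10:-→d11:-→d12:-→d13:-→d14:-→d15:-→d16:-→d17:-→d18:-→d19:-→d20:-→d21:-→d22:-→d23:-→d24:H5→d25:-→d26:- -> H5
  add 72.76.0.0/14 -> H5 at depth 14
  add 36.13.31.0/24 -> H4 at depth 24
  lookup 72.76.0.1: bits 01001000010011 walk d0:H3→d1:-→d2:-→d3:-→d4:-→d5:-→d6:-→d7:-→d8:H6→d9:-→d10:-→d11:-→d12:-→d13:-→d14:H5 -> H5
  lookup 72.0.3.65: bits 010010000 walk d0:H3→d1:-→d2:-→d3:-→d4:-→d5:-→d6:-→d7:-→d8:H6→d9:- -> H6
  - 72.0.0.0/8 clear@8
  add 36.13.0.0/16 -> H7 at depth 16
  lookup 72.76.0.27: bits 01001000010011 walk d0:H3→d1:-→d2:-→d3:-→d4:-→d5:-→d6:-→d7:-→d8:-→d9:-→d10:-→d11:-→d12:-→d13:-→d14:H5 -> H5
  add 36.13.31.16/29 -> H6 at depth 29

== LOOKUPS ==
["H4","H4","H5","H4","H4","H5","H5","H6","H5"]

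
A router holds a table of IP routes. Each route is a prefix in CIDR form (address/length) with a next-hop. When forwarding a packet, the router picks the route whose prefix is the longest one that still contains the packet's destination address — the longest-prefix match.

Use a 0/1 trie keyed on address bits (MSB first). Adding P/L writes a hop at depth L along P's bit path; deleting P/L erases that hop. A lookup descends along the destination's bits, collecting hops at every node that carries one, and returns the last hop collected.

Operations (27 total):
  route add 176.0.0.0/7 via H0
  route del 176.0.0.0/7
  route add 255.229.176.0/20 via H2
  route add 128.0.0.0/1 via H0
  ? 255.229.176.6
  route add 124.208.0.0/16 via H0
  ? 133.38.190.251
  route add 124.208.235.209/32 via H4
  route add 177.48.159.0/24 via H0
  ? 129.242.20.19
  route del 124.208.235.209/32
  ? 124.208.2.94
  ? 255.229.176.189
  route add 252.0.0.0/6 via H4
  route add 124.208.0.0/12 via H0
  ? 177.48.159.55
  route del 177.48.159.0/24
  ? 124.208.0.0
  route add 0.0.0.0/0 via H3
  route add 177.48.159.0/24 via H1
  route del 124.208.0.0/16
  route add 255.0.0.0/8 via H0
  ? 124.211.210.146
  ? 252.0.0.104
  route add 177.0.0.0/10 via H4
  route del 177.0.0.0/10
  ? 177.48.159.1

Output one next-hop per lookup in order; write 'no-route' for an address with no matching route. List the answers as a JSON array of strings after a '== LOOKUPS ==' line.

Process each operation:
  + 176.0.0.0/7 (H0) depth=7
  - 176.0.0.0/7 clear@7
  + 255.229.176.0/20 (H2) depth=20
  + 128.0.0.0/1 (H0) depth=1
  Q 255.229.176.6: descend 11111111111001011011 ; hops seen [H0,H2] ; pick H2
  + 124.208.0.0/16 (H0) depth=16
  Q 133.38.190.251: descend 10 ; hops seen [H0] ; pick H0
  + 124.208.235.209/32 (H4) depth=32
  + 177.48.159.0/24 (H0) depth=24
  Q 129.242.20.19: descend 10 ; hops seen [H0] ; pick H0
  - 124.208.235.209/32 clear@32
  Q 124.208.2.94: descend 0111110011010000 ; hops seen [H0] ; pick H0
  Q 255.229.176.189: descend 11111111111001011011 ; hops seen [H0,H2] ; pick H2
  + 252.0.0.0/6 (H4) depth=6
  + 124.208.0.0/12 (H0) depth=12
  Q 177.48.159.55: descend 101100010011000010011111 ; hops seen [H0,H0] ; pick H0
  - 177.48.159.0/24 clear@24
  Q 124.208.0.0: descend 0111110011010000 ; hops seen [H0,H0] ; pick H0
  + 0.0.0.0/0 (H3) depth=0
  + 177.48.159.0/24 (H1) depth=24
  - 124.208.0.0/16 clear@16
  + 255.0.0.0/8 (H0) depth=8
  Q 124.211.210.146: descend 01111100110100 ; hops seen [H3,H0] ; pick H0
  Q 252.0.0.104: descend 111111 ; hops seen [H3,H0,H4] ; pick H4
  + 177.0.0.0/10 (H4) depth=10
  - 177.0.0.0/10 clear@10
  Q 177.48.159.1: descend 101100010011000010011111 ; hops seen [H3,H0,H1] ; pick H1

== LOOKUPS ==
["H2","H0","H0","H0","H2","H0","H0","H0","H4","H1"]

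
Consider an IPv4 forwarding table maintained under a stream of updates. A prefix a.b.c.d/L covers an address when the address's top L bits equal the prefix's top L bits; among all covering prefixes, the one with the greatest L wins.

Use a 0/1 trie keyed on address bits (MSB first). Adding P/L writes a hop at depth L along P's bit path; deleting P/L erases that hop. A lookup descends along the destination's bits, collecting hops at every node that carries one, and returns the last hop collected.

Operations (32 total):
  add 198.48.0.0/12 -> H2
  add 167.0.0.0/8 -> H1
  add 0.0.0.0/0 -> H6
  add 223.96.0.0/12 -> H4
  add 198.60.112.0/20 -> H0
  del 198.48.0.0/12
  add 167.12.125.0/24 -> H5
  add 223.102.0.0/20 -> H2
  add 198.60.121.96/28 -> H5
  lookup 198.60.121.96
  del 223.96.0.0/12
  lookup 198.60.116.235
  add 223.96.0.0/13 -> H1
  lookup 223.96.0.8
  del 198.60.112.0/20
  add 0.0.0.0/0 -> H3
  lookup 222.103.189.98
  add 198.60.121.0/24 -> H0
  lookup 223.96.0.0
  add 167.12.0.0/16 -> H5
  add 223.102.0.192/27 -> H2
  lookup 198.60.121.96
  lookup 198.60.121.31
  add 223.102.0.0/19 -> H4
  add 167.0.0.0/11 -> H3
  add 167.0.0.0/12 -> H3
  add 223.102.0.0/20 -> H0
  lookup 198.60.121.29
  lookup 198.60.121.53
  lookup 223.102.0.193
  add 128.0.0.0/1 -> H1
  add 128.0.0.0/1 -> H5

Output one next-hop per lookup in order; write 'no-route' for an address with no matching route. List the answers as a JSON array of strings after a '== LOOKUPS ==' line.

Apply in order:
  add 198.48.0.0/12 -> H2 at depth 12
  add 167.0.0.0/8 -> H1 at depth 8
  add 0.0.0.0/0 -> H6 at depth 0
  add 223.96.0.0/12 -> H4 at depth 12
  add 198.60.112.0/20 -> H0 at depth 20
  del 198.48.0.0/12 (clear depth 12)
  add 167.12.125.0/24 -> H5 at depth 24
  add 223.102.0.0/20 -> H2 at depth 20
  add 198.60.121.96/28 -> H5 at depth 28
  Q 198.60.121.96: descend 1100011000111100011110010110 ; hops seen [H6,H0,H5] ; pick H5
  del 223.96.0.0/12 (clear depth 12)
  Q 198.60.116.235: descend 11000110001111000111 ; hops seen [H6,H0] ; pick H0
  add 223.96.0.0/13 -> H1 at depth 13
  Q 223.96.0.8: descend 1101111101100 ; hops seen [H6,H1] ; pick H1
  del 198.60.112.0/20 (clear depth 20)
  add 0.0.0.0/0 -> H3 at depth 0
  Q 222.103.189.98: descend 1101111 ; hops seen [H3] ; pick H3
  add 198.60.121.0/24 -> H0 at depth 24
  Q 223.96.0.0: descend 1101111101100 ; hops seen [H3,H1] ; pick H1
  add 167.12.0.0/16 -> H5 at depth 16
  add 223.102.0.192/27 -> H2 at depth 27
  Q 198.60.121.96: descend 1100011000111100011110010110 ; hops seen [H3,H0,H5] ; pick H5
  Q 198.60.121.31: descend 1100011000111100011110010 ; hops seen [H3,H0] ; pick H0
  add 223.102.0.0/19 -> H4 at depth 19
  add 167.0.0.0/11 -> H3 at depth 11
  add 167.0.0.0/12 -> H3 at depth 12
  add 223.102.0.0/20 -> H0 at depth 20
  Q 198.60.121.29: descend 1100011000111100011110010 ; hops seen [H3,H0] ; pick H0
  Q 198.60.121.53: descend 1100011000111100011110010 ; hops seen [H3,H0] ; pick H0
  Q 223.102.0.193: descend 110111110110011000000000110 ; hops seen [H3,H1,H4,H0,H2] ; pick H2
  add 128.0.0.0/1 -> H1 at depth 1
  add 128.0.0.0/1 -> H5 at depth 1

== LOOKUPS ==
["H5","H0","H1","H3","H1","H5","H0","H0","H0","H2"]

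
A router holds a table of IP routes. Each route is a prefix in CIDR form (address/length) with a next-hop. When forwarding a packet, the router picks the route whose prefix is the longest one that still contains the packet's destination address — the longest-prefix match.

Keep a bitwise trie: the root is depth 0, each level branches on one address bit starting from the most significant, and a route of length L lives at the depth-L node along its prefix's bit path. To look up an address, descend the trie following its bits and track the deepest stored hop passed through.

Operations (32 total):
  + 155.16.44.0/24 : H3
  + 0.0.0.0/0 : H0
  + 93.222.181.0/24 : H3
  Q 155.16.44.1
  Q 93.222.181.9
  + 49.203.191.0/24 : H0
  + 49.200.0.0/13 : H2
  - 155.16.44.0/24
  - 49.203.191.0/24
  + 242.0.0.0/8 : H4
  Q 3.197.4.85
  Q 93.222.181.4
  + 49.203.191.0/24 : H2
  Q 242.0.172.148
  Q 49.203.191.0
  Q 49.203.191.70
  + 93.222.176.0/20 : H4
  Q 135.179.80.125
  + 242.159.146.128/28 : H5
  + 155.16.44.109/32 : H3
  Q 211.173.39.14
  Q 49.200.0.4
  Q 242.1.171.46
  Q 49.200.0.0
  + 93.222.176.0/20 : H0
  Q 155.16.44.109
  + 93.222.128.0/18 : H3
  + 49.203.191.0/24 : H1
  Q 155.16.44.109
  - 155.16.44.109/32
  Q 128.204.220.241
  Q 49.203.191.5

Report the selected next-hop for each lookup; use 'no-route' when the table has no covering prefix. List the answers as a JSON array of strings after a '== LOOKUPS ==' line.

Process each operation:
  + 155.16.44.0/24 (H3) depth=24
  + 0.0.0.0/0 (H0) depth=0
  + 93.222.181.0/24 (H3) depth=24
  lookup 155.16.44.1: bits 100110110001000000101100 walk d0:H0→d1:-→d2:-→d3:-→d4:-→d5:-→d6:-→d7:-→d8:-→d9:-→d10:-→d11:-→d12:-→d13:-→d14:-→d15:-→d16:-→d17:-→d18:-→d19:-→d20:-→d21:-→d22:-→d23:-→d24:H3 -> H3
  lookup 93.222.181.9: bits 010111011101111010110101 walk d0:H0→d1:-→d2:-→d3:-→d4:-→d5:-→d6:-→d7:-→d8:-→d9:-→d10:-→d11:-→d12:-→d13:-→d14:-→d15:-→d16:-→d17:-→d18:-→d19:-→d20:-→d21:-→d22:-→d23:-→d24:H3 -> H3
  + 49.203.191.0/24 (H0) depth=24
  + 49.200.0.0/13 (H2) depth=13
  del 155.16.44.0/24 (clear depth 24)
  del 49.203.191.0/24 (clear depth 24)
  + 242.0.0.0/8 (H4) depth=8
  lookup 3.197.4.85: bits 00 walk d0:H0→d1:-→d2:- -> H0
  lookup 93.222.181.4: bits 010111011101111010110101 walk d0:H0→d1:-→d2:-→d3:-→d4:-→d5:-→d6:-→d7:-→d8:-→d9:-→d10:-→d11:-→d12:-→d13:-→d14:-→d15:-→d16:-→d17:-→d18:-→d19:-→d20:-→d21:-→d22:-→d23:-→d24:H3 -> H3
  + 49.203.191.0/24 (H2) depth=24
  lookup 242.0.172.148: bits 11110010 walk d0:H0→d1:-→d2:-→d3:-→d4:-→d5:-→d6:-→d7:-→d8:H4 -> H4
  lookup 49.203.191.0: bits 001100011100101110111111 walk d0:H0→d1:-→d2:-→d3:-→d4:-→d5:-→d6:-→d7:-→d8:-→d9:-→d10:-→d11:-→d12:-→d13:H2→d14:-→d15:-→d16:-→d17:-→d18:-→d19:-→d20:-→d21:-→d22:-→d23:-→d24:H2 -> H2
  lookup 49.203.191.70: bits 001100011100101110111111 walk d0:H0→d1:-→d2:-→d3:-→d4:-→d5:-→d6:-→d7:-→d8:-→d9:-→d10:-→d11:-→d12:-→d13:H2→d14:-→d15:-→d16:-→d17:-→d18:-→d19:-→d20:-→d21:-→d22:-→d23:-→d24:H2 -> H2
  + 93.222.176.0/20 (H4) depth=20
  lookup 135.179.80.125: bits 100 walk d0:H0→d1:-→d2:-→d3:- -> H0
  + 242.159.146.128/28 (H5) depth=28
  + 155.16.44.109/32 (H3) depth=32
  lookup 211.173.39.14: bits 11 walk d0:H0→d1:-→d2:- -> H0
  lookup 49.200.0.4: bits 00110001110010 walk d0:H0→d1:-→d2:-→d3:-→d4:-→d5:-→d6:-→d7:-→d8:-→d9:-→d10:-→d11:-→d12:-→d13:H2→d14:- -> H2
  lookup 242.1.171.46: bits 11110010 walk d0:H0→d1:-→d2:-→d3:-→d4:-→d5:-→d6:-→d7:-→d8:H4 -> H4
  lookup 49.200.0.0: bits 00110001110010 walk d0:H0→d1:-→d2:-→d3:-→d4:-→d5:-→d6:-→d7:-→d8:-→d9:-→d10:-→d11:-→d12:-→d13:H2→d14:- -> H2
  + 93.222.176.0/20 (H0) depth=20
  lookup 155.16.44.109: bits 10011011000100000010110001101101 walk d0:H0→d1:-→d2:-→d3:-→d4:-→d5:-→d6:-→d7:-→d8:-→d9:-→d10:-→d11:-→d12:-→d13:-→d14:-→d15:-→d16:-→d17:-→d18:-→d19:-→d20:-→d21:-→d22:-→d23:-→d24:-→d25:-→d26:-→d27:-→d28:-→d29:-→d30:-→d31:-→d32:H3 -> H3
  + 93.222.128.0/18 (H3) depth=18
  + 49.203.191.0/24 (H1) depth=24
  lookup 155.16.44.109: bits 10011011000100000010110001101101 walk d0:H0→d1:-→d2:-→d3:-→d4:-→d5:-→d6:-→d7:-→d8:-→d9:-→d10:-→d11:-→d12:-→d13:-→d14:-→d15:-→d16:-→d17:-→d18:-→d19:-→d20:-→d21:-→d22:-→d23:-→d24:-→d25:-→d26:-→d27:-→d28:-→d29:-→d30:-→d31:-→d32:H3 -> H3
  del 155.16.44.109/32 (clear depth 32)
  lookup 128.204.220.241: bits 100 walk d0:H0→d1:-→d2:-→d3:- -> H0
  lookup 49.203.191.5: bits 001100011100101110111111 walk d0:H0→d1:-→d2:-→d3:-→d4:-→d5:-→d6:-→d7:-→d8:-→d9:-→d10:-→d11:-→d12:-→d13:H2→d14:-→d15:-→d16:-→d17:-→d18:-→d19:-→d20:-→d21:-→d22:-→d23:-→d24:H1 -> H1

== LOOKUPS ==
["H3","H3","H0","H3","H4","H2","H2","H0","H0","H2","H4","H2","H3","H3","H0","H1"]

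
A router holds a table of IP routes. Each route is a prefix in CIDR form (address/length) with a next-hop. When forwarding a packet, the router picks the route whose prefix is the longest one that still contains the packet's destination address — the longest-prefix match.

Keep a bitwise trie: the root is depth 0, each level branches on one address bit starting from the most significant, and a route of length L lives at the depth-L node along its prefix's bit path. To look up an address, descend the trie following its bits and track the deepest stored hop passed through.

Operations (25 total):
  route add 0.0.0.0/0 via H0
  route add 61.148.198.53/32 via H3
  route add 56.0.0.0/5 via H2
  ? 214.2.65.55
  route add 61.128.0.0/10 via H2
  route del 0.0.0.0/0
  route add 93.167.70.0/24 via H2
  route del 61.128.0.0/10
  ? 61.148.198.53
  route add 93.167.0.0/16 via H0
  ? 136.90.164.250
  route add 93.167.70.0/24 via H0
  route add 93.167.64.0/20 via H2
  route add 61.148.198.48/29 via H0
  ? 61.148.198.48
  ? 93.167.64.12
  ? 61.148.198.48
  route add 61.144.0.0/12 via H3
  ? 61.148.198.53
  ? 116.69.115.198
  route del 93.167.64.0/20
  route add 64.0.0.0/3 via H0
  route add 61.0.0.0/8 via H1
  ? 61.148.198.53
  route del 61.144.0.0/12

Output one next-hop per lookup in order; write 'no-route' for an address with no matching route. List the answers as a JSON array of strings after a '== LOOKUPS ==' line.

Apply in order:
  + 0.0.0.0/0 (H0) depth=0
  + 61.148.198.53/32 (H3) depth=32
  + 56.0.0.0/5 (H2) depth=5
  Q 214.2.65.55: descend ε ; hops seen [H0] ; pick H0
  + 61.128.0.0/10 (H2) depth=10
  del 0.0.0.0/0 (clear depth 0)
  + 93.167.70.0/24 (H2) depth=24
  del 61.128.0.0/10 (clear depth 10)
  Q 61.148.198.53: descend 00111101100101001100011000110101 ; hops seen [H2,H3] ; pick H3
  + 93.167.0.0/16 (H0) depth=16
  Q 136.90.164.250: descend ε ; hops seen [∅] ; pick no-route
  + 93.167.70.0/24 (H0) depth=24
  + 93.167.64.0/20 (H2) depth=20
  + 61.148.198.48/29 (H0) depth=29
  Q 61.148.198.48: descend 00111101100101001100011000110 ; hops seen [H2,H0] ; pick H0
  Q 93.167.64.12: descend 010111011010011101000 ; hops seen [H0,H2] ; pick H2
  Q 61.148.198.48: descend 00111101100101001100011000110 ; hops seen [H2,H0] ; pick H0
  + 61.144.0.0/12 (H3) depth=12
  Q 61.148.198.53: descend 00111101100101001100011000110101 ; hops seen [H2,H3,H0,H3] ; pick H3
  Q 116.69.115.198: descend 01 ; hops seen [∅] ; pick no-route
  del 93.167.64.0/20 (clear depth 20)
  + 64.0.0.0/3 (H0) depth=3
  + 61.0.0.0/8 (H1) depth=8
  Q 61.148.198.53: descend 00111101100101001100011000110101 ; hops seen [H2,H1,H3,H0,H3] ; pick H3
  del 61.144.0.0/12 (clear depth 12)

== LOOKUPS ==
["H0","H3","no-route","H0","H2","H0","H3","no-route","H3"]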